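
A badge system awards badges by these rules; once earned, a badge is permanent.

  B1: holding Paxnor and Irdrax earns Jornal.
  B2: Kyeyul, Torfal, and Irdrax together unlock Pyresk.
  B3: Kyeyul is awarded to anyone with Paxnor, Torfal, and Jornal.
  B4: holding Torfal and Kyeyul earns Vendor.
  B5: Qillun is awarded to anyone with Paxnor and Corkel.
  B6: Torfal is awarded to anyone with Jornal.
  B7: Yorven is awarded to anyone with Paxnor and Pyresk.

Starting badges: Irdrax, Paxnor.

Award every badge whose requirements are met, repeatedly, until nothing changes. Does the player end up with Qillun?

No

Qillun would need Paxnor and Corkel (B5), but Corkel is never earned.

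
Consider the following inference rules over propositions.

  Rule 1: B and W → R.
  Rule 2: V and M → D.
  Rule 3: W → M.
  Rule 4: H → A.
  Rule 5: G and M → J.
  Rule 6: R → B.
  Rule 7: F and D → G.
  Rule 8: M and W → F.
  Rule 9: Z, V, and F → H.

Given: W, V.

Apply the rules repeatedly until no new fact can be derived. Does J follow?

Yes

W holds, so M follows (Rule 3).
M and W hold, so F follows (Rule 8).
V and M hold, so D follows (Rule 2).
From F and D, Rule 7 gives G.
From G and M, Rule 5 gives J.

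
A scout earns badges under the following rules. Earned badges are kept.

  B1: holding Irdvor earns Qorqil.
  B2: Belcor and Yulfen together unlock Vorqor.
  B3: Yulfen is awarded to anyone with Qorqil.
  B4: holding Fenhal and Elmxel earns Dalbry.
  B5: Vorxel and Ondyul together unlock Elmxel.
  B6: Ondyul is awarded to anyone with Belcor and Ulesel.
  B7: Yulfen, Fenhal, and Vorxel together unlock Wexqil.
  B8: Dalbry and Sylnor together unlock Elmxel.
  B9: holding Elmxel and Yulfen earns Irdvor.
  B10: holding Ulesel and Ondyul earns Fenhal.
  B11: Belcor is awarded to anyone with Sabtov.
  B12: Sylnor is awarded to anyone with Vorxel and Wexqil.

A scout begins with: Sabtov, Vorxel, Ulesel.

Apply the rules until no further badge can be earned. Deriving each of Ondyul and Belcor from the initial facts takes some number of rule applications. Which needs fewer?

Belcor: With Sabtov, Belcor is earned (B11). [1 rule application]
Ondyul: With Sabtov, Belcor is earned (B11). With Belcor and Ulesel, Ondyul is earned (B6). [2 rule applications]
Belcor needs fewer.

Belcor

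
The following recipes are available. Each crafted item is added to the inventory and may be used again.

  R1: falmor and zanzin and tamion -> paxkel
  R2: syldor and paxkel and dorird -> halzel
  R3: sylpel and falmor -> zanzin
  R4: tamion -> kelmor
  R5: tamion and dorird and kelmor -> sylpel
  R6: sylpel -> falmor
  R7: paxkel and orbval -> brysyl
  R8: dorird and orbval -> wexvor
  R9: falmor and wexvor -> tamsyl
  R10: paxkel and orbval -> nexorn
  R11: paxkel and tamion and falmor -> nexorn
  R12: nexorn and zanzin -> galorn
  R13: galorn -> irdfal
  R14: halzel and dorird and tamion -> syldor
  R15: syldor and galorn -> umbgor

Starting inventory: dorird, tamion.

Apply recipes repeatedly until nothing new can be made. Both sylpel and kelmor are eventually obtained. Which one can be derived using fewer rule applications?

kelmor

kelmor: tamion -> kelmor (R4). [1 rule application]
sylpel: tamion -> kelmor (R4). Using R5, tamion, dorird, and kelmor make sylpel. [2 rule applications]
kelmor needs fewer.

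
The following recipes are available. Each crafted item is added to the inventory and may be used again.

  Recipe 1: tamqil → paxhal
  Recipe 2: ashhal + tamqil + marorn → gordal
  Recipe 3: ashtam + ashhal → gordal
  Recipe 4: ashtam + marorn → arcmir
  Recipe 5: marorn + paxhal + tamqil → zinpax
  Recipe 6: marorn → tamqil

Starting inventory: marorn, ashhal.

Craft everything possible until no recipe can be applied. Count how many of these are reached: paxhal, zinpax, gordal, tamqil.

4

Using Recipe 6, marorn makes tamqil.
Using Recipe 2, ashhal, tamqil, and marorn make gordal.
Using Recipe 1, tamqil makes paxhal.
Using Recipe 5, marorn, paxhal, and tamqil make zinpax.
paxhal: reached.
zinpax: reached.
gordal: reached.
tamqil: reached.
All 4 are reached.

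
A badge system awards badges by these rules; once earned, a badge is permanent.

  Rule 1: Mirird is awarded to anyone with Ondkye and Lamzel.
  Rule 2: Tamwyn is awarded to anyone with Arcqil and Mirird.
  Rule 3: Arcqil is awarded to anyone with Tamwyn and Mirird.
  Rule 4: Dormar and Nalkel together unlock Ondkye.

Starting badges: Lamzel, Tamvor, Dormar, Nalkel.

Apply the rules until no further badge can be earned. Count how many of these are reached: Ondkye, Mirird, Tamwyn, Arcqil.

2

With Dormar and Nalkel, Ondkye is earned (Rule 4).
With Ondkye and Lamzel, Mirird is earned (Rule 1).
Ondkye: reached.
Mirird: reached.
Tamwyn would need Arcqil and Mirird (Rule 2), but Arcqil is never earned.
Arcqil would need Tamwyn and Mirird (Rule 3), but Tamwyn is never earned.
Reached: Ondkye and Mirird — 2 of the 4.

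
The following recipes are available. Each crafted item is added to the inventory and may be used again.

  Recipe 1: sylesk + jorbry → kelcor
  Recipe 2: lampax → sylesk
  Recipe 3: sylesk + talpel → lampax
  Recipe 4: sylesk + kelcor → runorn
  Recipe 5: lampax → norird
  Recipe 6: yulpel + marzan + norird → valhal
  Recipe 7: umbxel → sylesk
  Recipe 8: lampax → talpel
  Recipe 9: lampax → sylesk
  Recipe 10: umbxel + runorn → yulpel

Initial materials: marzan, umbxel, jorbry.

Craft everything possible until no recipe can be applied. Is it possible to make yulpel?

Yes

umbxel → sylesk (Recipe 7).
Using Recipe 1, sylesk and jorbry make kelcor.
Using Recipe 4, sylesk and kelcor make runorn.
Using Recipe 10, umbxel and runorn make yulpel.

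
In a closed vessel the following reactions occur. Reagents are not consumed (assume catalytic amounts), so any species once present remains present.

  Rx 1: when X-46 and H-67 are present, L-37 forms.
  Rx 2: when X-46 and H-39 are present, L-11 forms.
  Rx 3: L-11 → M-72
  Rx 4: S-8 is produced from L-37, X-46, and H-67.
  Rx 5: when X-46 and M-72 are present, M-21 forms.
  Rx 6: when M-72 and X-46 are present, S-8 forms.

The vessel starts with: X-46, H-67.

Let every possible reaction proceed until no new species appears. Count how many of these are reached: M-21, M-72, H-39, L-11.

M-21 would need X-46 and M-72 (Rx 5), but M-72 never forms.
M-72 would need L-11 (Rx 3), but L-11 never forms.
No rule produces H-39, and it is not given.
L-11 would need X-46 and H-39 (Rx 2), but H-39 never forms.
None of the 4 are reached.

0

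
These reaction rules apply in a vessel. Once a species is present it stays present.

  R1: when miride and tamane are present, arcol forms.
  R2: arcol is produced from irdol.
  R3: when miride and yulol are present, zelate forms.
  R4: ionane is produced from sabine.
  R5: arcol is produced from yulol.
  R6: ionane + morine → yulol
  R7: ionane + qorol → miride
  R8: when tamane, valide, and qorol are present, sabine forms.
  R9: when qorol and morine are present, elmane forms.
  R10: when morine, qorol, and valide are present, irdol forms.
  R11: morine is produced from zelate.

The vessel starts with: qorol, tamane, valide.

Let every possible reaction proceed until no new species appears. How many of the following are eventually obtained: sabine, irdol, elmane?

tamane, valide, and qorol present → sabine forms (R8).
sabine: reached.
irdol would need morine, qorol, and valide (R10), but morine never forms.
elmane would need qorol and morine (R9), but morine never forms.
Reached: sabine — 1 of the 3.

1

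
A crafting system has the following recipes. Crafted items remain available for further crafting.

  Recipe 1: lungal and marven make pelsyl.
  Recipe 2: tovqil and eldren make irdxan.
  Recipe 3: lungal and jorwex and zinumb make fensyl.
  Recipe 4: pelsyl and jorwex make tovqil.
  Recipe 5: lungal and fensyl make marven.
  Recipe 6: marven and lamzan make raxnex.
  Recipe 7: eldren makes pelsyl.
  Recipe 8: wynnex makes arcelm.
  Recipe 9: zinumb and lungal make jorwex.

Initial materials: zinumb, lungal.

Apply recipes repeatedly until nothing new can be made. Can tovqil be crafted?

zinumb and lungal → jorwex (Recipe 9).
lungal and jorwex and zinumb → fensyl (Recipe 3).
lungal and fensyl → marven (Recipe 5).
lungal and marven → pelsyl (Recipe 1).
pelsyl and jorwex → tovqil (Recipe 4).

Yes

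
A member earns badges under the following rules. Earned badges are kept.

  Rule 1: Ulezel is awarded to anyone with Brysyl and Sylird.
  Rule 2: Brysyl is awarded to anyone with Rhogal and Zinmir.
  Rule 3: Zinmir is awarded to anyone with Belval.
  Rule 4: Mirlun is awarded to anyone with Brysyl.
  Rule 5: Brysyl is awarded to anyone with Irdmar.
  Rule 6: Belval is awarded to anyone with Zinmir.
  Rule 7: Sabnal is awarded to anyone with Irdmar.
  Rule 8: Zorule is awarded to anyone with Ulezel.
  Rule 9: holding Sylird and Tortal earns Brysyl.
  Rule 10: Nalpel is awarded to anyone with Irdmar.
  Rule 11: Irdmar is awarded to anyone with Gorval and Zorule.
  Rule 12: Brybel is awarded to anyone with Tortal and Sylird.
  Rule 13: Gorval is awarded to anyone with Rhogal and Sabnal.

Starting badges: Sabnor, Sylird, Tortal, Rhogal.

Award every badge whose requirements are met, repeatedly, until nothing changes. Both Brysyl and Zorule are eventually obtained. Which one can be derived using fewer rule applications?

Brysyl

Brysyl: With Sylird and Tortal, Brysyl is earned (Rule 9). [1 rule application]
Zorule: With Sylird and Tortal, Brysyl is earned (Rule 9). With Brysyl and Sylird, Ulezel is earned (Rule 1). With Ulezel, Zorule is earned (Rule 8). [3 rule applications]
Brysyl needs fewer.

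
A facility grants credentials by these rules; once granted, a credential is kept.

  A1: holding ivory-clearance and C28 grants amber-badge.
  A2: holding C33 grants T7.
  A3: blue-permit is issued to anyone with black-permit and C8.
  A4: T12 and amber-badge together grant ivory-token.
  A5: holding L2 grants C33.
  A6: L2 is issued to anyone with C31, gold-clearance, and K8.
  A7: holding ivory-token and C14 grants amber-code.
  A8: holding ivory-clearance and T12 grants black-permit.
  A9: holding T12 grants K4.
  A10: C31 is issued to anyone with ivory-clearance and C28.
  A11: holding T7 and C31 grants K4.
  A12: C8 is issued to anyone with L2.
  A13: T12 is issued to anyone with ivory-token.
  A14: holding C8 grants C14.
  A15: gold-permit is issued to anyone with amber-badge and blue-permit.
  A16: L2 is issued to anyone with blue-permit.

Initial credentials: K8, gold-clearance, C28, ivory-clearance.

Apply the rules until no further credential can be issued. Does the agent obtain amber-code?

amber-code would need ivory-token and C14 (A7), but ivory-token is never granted.

No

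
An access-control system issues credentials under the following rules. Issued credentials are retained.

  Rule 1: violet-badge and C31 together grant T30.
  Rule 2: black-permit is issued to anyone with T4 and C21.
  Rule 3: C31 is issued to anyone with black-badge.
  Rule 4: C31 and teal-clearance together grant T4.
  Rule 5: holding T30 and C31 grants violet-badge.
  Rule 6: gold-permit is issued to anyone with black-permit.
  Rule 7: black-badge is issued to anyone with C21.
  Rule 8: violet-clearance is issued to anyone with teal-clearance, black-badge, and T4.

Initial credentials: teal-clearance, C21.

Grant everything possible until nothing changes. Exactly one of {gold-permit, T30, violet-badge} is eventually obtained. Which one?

Holding C21 grants black-badge (Rule 7).
Holding black-badge grants C31 (Rule 3).
Holding C31 and teal-clearance grants T4 (Rule 4).
Holding T4 and C21 grants black-permit (Rule 2).
Holding black-permit grants gold-permit (Rule 6).
T30 would need violet-badge and C31 (Rule 1), but violet-badge is never granted. violet-badge would need T30 and C31 (Rule 5), but T30 is never granted.

gold-permit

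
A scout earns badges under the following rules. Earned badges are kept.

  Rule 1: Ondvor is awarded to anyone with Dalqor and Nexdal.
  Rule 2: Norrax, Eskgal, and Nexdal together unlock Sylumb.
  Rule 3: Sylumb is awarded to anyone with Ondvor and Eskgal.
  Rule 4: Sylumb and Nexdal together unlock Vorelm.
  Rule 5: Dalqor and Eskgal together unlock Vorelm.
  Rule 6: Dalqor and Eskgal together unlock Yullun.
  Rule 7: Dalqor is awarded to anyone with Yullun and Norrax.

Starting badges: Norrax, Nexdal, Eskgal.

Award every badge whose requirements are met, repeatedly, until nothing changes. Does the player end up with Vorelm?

Yes

With Norrax, Eskgal, and Nexdal, Sylumb is earned (Rule 2).
With Sylumb and Nexdal, Vorelm is earned (Rule 4).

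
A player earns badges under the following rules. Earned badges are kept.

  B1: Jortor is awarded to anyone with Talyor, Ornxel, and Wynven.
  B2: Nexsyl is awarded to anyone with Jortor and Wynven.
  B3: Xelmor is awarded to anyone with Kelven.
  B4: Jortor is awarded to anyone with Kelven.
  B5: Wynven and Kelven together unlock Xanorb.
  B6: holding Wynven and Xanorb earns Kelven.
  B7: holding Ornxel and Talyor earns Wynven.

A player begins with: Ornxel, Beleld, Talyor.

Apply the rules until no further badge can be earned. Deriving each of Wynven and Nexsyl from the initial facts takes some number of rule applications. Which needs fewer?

Wynven

Wynven: With Ornxel and Talyor, Wynven is earned (B7). [1 rule application]
Nexsyl: With Ornxel and Talyor, Wynven is earned (B7). With Talyor, Ornxel, and Wynven, Jortor is earned (B1). With Jortor and Wynven, Nexsyl is earned (B2). [3 rule applications]
Wynven needs fewer.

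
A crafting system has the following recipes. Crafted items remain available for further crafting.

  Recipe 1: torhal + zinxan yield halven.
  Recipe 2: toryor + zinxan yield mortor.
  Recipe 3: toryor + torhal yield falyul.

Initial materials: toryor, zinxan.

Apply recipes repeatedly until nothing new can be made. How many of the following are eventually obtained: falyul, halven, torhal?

falyul would need toryor and torhal (Recipe 3), but torhal is never obtained.
halven would need torhal and zinxan (Recipe 1), but torhal is never obtained.
No rule produces torhal, and it is not given.
None of the 3 are reached.

0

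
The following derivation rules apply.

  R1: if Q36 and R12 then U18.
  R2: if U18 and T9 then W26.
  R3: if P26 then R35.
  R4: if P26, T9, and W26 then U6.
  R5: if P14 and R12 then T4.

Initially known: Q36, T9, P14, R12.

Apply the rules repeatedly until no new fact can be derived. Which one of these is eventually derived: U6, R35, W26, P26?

Q36 and R12 hold, so U18 follows (R1).
From U18 and T9, R2 gives W26.
U6 would need P26, T9, and W26 (R4), but P26 is never established. R35 would need P26 (R3), but P26 is never established. No rule produces P26, and it is not given.

W26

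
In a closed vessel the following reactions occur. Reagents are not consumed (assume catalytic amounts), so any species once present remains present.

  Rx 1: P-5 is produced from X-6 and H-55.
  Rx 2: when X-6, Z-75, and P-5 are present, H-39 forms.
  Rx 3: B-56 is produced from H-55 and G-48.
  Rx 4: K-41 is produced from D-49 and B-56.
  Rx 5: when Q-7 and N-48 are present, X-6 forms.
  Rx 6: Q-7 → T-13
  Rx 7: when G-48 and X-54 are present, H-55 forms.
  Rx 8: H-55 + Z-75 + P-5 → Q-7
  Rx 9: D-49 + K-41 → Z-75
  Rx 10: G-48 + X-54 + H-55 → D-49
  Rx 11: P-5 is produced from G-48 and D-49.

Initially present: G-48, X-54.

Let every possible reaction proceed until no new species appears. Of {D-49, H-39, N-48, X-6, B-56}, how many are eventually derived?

G-48 and X-54 present → H-55 forms (Rx 7).
G-48, X-54, and H-55 present → D-49 forms (Rx 10).
H-55 and G-48 present → B-56 forms (Rx 3).
D-49: reached.
H-39 would need X-6, Z-75, and P-5 (Rx 2), but X-6 never forms.
No rule produces N-48, and it is not given.
X-6 would need Q-7 and N-48 (Rx 5), but N-48 never forms.
B-56: reached.
Reached: D-49 and B-56 — 2 of the 5.

2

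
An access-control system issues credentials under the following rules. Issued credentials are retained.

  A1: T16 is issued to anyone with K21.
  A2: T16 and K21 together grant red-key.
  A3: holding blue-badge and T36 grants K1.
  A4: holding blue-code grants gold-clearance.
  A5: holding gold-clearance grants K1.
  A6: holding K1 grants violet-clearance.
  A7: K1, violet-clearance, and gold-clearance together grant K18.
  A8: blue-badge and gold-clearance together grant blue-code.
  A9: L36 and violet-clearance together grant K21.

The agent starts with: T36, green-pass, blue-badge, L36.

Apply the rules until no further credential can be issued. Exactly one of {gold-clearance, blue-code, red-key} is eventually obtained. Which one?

Holding blue-badge and T36 grants K1 (A3).
Holding K1 grants violet-clearance (A6).
Holding L36 and violet-clearance grants K21 (A9).
Holding K21 grants T16 (A1).
Holding T16 and K21 grants red-key (A2).
gold-clearance would need blue-code (A4), but blue-code is never granted. blue-code would need blue-badge and gold-clearance (A8), but gold-clearance is never granted.

red-key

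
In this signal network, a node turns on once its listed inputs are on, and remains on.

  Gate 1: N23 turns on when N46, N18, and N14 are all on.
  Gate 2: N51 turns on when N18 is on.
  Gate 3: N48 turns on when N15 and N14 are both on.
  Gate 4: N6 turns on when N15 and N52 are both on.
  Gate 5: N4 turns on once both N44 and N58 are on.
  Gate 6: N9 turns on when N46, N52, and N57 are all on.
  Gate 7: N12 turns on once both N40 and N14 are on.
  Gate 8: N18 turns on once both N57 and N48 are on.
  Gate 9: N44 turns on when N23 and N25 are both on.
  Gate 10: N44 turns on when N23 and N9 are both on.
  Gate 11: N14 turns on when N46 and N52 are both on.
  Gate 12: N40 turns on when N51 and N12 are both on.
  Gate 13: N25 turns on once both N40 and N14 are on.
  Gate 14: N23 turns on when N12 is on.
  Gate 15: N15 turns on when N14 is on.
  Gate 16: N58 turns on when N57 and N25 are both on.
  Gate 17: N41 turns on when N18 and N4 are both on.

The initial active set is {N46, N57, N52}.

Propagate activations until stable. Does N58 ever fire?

N58 would need N57 and N25 (Gate 16), but N25 never turns on.

No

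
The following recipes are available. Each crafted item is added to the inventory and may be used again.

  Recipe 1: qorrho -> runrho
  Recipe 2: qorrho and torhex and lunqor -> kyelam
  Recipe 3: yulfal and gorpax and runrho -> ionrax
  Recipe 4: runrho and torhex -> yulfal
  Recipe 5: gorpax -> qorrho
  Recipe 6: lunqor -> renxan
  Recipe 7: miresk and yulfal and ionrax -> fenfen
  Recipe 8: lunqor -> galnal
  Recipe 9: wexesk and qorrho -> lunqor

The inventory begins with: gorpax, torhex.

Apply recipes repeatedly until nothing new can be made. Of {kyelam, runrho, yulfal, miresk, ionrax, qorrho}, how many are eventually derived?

gorpax -> qorrho (Recipe 5).
Using Recipe 1, qorrho makes runrho.
runrho and torhex -> yulfal (Recipe 4).
yulfal and gorpax and runrho -> ionrax (Recipe 3).
kyelam would need qorrho, torhex, and lunqor (Recipe 2), but lunqor is never obtained.
runrho: reached.
yulfal: reached.
No rule produces miresk, and it is not given.
ionrax: reached.
qorrho: reached.
Reached: runrho, yulfal, ionrax, and qorrho — 4 of the 6.

4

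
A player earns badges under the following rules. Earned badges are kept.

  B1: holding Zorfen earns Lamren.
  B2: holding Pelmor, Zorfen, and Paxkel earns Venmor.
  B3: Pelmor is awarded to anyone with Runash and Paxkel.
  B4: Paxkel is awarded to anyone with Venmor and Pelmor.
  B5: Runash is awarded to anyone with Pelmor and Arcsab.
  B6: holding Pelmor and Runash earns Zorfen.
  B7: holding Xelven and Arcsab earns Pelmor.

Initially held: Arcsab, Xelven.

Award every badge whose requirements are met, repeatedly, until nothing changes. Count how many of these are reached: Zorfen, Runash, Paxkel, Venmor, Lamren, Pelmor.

4

With Xelven and Arcsab, Pelmor is earned (B7).
With Pelmor and Arcsab, Runash is earned (B5).
With Pelmor and Runash, Zorfen is earned (B6).
With Zorfen, Lamren is earned (B1).
Zorfen: reached.
Runash: reached.
Paxkel would need Venmor and Pelmor (B4), but Venmor is never earned.
Venmor would need Pelmor, Zorfen, and Paxkel (B2), but Paxkel is never earned.
Lamren: reached.
Pelmor: reached.
Reached: Zorfen, Runash, Lamren, and Pelmor — 4 of the 6.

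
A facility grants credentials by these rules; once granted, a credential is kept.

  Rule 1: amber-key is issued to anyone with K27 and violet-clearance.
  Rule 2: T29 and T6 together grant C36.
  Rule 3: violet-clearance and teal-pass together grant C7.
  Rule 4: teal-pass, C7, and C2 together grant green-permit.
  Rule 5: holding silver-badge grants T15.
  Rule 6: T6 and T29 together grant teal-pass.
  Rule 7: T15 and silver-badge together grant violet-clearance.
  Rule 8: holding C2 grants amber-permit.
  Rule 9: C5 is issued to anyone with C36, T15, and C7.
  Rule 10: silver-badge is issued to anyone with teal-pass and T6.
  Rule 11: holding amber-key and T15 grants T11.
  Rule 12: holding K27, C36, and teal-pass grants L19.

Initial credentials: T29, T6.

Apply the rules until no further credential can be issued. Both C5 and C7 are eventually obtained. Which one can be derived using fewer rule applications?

C7

C7: Holding T6 and T29 grants teal-pass (Rule 6). Holding teal-pass and T6 grants silver-badge (Rule 10). Holding silver-badge grants T15 (Rule 5). Holding T15 and silver-badge grants violet-clearance (Rule 7). Holding violet-clearance and teal-pass grants C7 (Rule 3). [5 rule applications]
C5: Holding T29 and T6 grants C36 (Rule 2). Holding T6 and T29 grants teal-pass (Rule 6). Holding teal-pass and T6 grants silver-badge (Rule 10). Holding silver-badge grants T15 (Rule 5). Holding T15 and silver-badge grants violet-clearance (Rule 7). Holding violet-clearance and teal-pass grants C7 (Rule 3). Holding C36, T15, and C7 grants C5 (Rule 9). [7 rule applications]
C7 needs fewer.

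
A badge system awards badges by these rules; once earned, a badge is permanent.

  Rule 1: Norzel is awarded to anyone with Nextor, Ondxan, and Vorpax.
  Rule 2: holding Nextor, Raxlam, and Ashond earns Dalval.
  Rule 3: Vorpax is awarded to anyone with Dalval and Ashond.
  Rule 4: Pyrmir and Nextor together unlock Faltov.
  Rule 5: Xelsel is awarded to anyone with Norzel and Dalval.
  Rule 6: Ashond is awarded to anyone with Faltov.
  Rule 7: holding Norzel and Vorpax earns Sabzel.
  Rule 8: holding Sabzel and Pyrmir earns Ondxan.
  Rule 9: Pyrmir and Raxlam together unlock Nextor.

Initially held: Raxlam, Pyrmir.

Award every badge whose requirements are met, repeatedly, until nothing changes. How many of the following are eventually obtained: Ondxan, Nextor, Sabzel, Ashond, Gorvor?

With Pyrmir and Raxlam, Nextor is earned (Rule 9).
With Pyrmir and Nextor, Faltov is earned (Rule 4).
With Faltov, Ashond is earned (Rule 6).
Ondxan would need Sabzel and Pyrmir (Rule 8), but Sabzel is never earned.
Nextor: reached.
Sabzel would need Norzel and Vorpax (Rule 7), but Norzel is never earned.
Ashond: reached.
No rule produces Gorvor, and it is not given.
Reached: Nextor and Ashond — 2 of the 5.

2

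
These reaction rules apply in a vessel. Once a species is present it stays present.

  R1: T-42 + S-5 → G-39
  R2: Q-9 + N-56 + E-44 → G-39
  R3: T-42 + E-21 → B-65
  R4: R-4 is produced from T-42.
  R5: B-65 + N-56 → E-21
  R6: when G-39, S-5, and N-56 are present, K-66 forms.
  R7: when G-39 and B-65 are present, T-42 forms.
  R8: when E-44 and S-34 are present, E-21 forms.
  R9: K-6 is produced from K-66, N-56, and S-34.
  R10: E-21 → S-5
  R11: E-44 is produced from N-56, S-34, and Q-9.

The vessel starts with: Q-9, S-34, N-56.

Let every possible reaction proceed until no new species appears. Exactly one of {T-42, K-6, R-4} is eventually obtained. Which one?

N-56, S-34, and Q-9 present → E-44 forms (R11).
Q-9, N-56, and E-44 present → G-39 forms (R2).
E-44 and S-34 present → E-21 forms (R8).
E-21 present → S-5 forms (R10).
G-39, S-5, and N-56 present → K-66 forms (R6).
K-66, N-56, and S-34 present → K-6 forms (R9).
T-42 would need G-39 and B-65 (R7), but B-65 never forms. R-4 would need T-42 (R4), but T-42 never forms.

K-6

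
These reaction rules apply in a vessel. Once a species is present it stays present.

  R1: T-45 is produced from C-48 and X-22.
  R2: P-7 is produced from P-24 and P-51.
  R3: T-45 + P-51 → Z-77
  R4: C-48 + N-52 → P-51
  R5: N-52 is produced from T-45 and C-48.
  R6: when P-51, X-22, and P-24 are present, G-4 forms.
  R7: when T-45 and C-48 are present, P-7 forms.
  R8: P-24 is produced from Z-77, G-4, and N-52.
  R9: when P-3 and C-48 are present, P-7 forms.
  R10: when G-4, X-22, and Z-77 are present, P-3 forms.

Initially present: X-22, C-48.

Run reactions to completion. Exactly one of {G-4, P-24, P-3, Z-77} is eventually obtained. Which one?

C-48 and X-22 present → T-45 forms (R1).
T-45 and C-48 present → N-52 forms (R5).
C-48 and N-52 present → P-51 forms (R4).
T-45 and P-51 present → Z-77 forms (R3).
P-3 would need G-4, X-22, and Z-77 (R10), but G-4 never forms. P-24 would need Z-77, G-4, and N-52 (R8), but G-4 never forms. G-4 would need P-51, X-22, and P-24 (R6), but P-24 never forms.

Z-77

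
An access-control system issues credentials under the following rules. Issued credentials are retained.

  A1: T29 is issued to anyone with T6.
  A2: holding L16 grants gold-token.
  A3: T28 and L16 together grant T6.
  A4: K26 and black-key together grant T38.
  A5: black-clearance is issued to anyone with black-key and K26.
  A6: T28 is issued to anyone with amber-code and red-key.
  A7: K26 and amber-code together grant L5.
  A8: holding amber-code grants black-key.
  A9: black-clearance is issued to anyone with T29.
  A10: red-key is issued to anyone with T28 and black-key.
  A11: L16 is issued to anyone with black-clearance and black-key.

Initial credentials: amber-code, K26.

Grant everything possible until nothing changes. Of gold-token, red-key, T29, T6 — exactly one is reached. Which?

gold-token

Holding amber-code grants black-key (A8).
Holding black-key and K26 grants black-clearance (A5).
Holding black-clearance and black-key grants L16 (A11).
Holding L16 grants gold-token (A2).
red-key would need T28 and black-key (A10), but T28 is never granted. T6 would need T28 and L16 (A3), but T28 is never granted. T29 would need T6 (A1), but T6 is never granted.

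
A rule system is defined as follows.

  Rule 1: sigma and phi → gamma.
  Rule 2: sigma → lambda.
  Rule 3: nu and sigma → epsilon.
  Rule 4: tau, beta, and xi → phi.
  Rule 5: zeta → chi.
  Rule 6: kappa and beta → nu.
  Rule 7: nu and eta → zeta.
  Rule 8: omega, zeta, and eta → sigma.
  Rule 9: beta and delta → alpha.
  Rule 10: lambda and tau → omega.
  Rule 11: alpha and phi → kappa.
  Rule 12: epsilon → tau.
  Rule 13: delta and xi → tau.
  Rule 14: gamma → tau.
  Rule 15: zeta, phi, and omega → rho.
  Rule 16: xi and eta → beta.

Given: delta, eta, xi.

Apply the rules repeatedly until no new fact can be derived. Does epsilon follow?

epsilon would need nu and sigma (Rule 3), but sigma is never established.

No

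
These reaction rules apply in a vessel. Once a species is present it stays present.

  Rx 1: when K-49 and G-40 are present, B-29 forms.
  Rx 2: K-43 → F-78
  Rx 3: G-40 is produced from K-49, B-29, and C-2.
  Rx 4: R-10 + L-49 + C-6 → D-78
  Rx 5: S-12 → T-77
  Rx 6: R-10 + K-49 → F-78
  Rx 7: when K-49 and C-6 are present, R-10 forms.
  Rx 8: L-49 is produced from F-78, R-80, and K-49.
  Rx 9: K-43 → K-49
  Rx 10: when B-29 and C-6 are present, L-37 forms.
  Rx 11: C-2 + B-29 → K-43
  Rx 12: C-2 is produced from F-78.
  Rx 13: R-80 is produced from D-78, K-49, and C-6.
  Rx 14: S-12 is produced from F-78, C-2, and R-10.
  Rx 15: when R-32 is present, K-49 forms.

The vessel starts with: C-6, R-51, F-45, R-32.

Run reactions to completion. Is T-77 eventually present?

Yes

R-32 present → K-49 forms (Rx 15).
K-49 and C-6 present → R-10 forms (Rx 7).
R-10 and K-49 present → F-78 forms (Rx 6).
F-78 present → C-2 forms (Rx 12).
F-78, C-2, and R-10 present → S-12 forms (Rx 14).
S-12 present → T-77 forms (Rx 5).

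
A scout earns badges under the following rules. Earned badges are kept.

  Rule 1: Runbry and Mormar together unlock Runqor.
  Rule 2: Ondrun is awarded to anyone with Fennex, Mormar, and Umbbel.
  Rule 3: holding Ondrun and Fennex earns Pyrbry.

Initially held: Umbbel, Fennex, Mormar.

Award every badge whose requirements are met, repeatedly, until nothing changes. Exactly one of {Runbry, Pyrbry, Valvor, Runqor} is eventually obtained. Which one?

Pyrbry

With Fennex, Mormar, and Umbbel, Ondrun is earned (Rule 2).
With Ondrun and Fennex, Pyrbry is earned (Rule 3).
No rule produces Valvor, and it is not given. Runqor would need Runbry and Mormar (Rule 1), but Runbry is never earned. No rule produces Runbry, and it is not given.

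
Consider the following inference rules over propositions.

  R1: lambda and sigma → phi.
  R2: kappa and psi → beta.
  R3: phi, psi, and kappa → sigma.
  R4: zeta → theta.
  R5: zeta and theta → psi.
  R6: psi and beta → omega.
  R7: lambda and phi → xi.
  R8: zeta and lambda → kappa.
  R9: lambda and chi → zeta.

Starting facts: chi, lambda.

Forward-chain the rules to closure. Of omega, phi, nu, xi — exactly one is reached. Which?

lambda and chi hold, so zeta follows (R9).
From zeta, R4 gives theta.
From zeta and lambda, R8 gives kappa.
From zeta and theta, R5 gives psi.
kappa and psi hold, so beta follows (R2).
psi and beta hold, so omega follows (R6).
xi would need lambda and phi (R7), but phi is never established. No rule produces nu, and it is not given. phi would need lambda and sigma (R1), but sigma is never established.

omega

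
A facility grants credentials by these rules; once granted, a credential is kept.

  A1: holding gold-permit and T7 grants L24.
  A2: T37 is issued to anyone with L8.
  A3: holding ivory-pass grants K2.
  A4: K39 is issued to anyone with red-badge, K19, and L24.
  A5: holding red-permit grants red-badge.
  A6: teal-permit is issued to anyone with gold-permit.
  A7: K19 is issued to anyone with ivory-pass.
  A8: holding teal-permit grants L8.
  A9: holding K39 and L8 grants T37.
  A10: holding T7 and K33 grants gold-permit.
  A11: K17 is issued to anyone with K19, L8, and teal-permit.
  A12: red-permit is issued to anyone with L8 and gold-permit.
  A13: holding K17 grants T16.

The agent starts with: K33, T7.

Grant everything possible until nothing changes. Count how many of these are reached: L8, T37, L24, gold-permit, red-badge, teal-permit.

Holding T7 and K33 grants gold-permit (A10).
Holding gold-permit grants teal-permit (A6).
Holding gold-permit and T7 grants L24 (A1).
Holding teal-permit grants L8 (A8).
Holding L8 grants T37 (A2).
Holding L8 and gold-permit grants red-permit (A12).
Holding red-permit grants red-badge (A5).
L8: reached.
T37: reached.
L24: reached.
gold-permit: reached.
red-badge: reached.
teal-permit: reached.
All 6 are reached.

6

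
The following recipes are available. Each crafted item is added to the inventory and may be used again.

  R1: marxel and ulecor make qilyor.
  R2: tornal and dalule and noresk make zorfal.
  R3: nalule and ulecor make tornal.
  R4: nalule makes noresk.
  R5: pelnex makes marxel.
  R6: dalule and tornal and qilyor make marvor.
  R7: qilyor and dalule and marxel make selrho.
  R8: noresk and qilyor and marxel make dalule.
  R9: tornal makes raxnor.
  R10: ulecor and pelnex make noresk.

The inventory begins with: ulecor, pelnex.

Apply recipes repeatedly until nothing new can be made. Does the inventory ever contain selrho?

Using R10, ulecor and pelnex make noresk.
pelnex → marxel (R5).
marxel and ulecor → qilyor (R1).
noresk and qilyor and marxel → dalule (R8).
Using R7, qilyor, dalule, and marxel make selrho.

Yes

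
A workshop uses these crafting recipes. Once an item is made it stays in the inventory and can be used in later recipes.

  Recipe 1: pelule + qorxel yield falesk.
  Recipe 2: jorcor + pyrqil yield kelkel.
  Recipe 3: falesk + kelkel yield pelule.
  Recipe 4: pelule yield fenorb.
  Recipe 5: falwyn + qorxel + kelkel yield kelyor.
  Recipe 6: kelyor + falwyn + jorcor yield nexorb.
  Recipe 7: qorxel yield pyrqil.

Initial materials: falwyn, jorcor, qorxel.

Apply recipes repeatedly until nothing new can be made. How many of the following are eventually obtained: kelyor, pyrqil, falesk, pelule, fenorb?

qorxel → pyrqil (Recipe 7).
jorcor + pyrqil → kelkel (Recipe 2).
falwyn + qorxel + kelkel → kelyor (Recipe 5).
kelyor: reached.
pyrqil: reached.
falesk would need pelule and qorxel (Recipe 1), but pelule is never obtained.
pelule would need falesk and kelkel (Recipe 3), but falesk is never obtained.
fenorb would need pelule (Recipe 4), but pelule is never obtained.
Reached: kelyor and pyrqil — 2 of the 5.

2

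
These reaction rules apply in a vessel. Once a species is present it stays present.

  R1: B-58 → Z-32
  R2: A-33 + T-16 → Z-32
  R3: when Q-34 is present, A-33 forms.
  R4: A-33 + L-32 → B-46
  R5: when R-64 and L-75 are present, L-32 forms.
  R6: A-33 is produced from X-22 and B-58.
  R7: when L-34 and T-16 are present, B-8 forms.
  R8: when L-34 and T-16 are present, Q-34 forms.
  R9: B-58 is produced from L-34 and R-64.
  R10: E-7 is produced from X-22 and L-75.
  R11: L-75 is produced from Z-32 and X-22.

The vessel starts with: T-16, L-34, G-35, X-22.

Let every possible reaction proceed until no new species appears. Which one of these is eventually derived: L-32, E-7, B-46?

E-7

L-34 and T-16 present → Q-34 forms (R8).
Q-34 present → A-33 forms (R3).
A-33 and T-16 present → Z-32 forms (R2).
Z-32 and X-22 present → L-75 forms (R11).
X-22 and L-75 present → E-7 forms (R10).
B-46 would need A-33 and L-32 (R4), but L-32 never forms. L-32 would need R-64 and L-75 (R5), but R-64 never forms.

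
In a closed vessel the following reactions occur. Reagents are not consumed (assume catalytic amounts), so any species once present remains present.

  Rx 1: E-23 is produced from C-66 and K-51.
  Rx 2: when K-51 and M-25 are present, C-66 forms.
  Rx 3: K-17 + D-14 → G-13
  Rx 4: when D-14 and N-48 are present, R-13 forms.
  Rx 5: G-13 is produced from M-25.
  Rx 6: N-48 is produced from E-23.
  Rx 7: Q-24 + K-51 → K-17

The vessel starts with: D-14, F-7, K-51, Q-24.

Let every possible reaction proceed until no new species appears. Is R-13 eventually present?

No

R-13 would need D-14 and N-48 (Rx 4), but N-48 never forms.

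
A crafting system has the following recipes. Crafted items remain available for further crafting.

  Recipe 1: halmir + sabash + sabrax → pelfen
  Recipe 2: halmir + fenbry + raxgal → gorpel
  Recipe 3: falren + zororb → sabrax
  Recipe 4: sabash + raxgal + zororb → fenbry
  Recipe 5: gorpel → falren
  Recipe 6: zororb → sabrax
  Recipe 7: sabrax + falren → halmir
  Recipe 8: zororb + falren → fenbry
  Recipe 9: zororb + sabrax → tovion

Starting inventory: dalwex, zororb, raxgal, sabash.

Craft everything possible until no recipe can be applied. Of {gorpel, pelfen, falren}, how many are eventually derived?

0

gorpel would need halmir, fenbry, and raxgal (Recipe 2), but halmir is never obtained.
pelfen would need halmir, sabash, and sabrax (Recipe 1), but halmir is never obtained.
falren would need gorpel (Recipe 5), but gorpel is never obtained.
None of the 3 are reached.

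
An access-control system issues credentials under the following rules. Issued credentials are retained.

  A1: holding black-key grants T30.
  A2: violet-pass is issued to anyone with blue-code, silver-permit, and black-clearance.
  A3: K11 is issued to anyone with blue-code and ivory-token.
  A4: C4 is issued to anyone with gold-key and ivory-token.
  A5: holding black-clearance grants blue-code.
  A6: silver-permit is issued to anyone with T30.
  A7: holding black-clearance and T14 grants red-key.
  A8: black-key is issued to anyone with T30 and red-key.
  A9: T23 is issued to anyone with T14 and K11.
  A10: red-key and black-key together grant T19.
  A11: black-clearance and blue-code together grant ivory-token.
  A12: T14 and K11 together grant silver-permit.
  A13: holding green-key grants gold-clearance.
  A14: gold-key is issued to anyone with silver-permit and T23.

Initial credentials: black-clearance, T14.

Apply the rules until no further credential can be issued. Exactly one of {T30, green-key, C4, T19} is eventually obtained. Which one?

Holding black-clearance grants blue-code (A5).
Holding black-clearance and blue-code grants ivory-token (A11).
Holding blue-code and ivory-token grants K11 (A3).
Holding T14 and K11 grants silver-permit (A12).
Holding T14 and K11 grants T23 (A9).
Holding silver-permit and T23 grants gold-key (A14).
Holding gold-key and ivory-token grants C4 (A4).
T19 would need red-key and black-key (A10), but black-key is never granted. No rule produces green-key, and it is not given. T30 would need black-key (A1), but black-key is never granted.

C4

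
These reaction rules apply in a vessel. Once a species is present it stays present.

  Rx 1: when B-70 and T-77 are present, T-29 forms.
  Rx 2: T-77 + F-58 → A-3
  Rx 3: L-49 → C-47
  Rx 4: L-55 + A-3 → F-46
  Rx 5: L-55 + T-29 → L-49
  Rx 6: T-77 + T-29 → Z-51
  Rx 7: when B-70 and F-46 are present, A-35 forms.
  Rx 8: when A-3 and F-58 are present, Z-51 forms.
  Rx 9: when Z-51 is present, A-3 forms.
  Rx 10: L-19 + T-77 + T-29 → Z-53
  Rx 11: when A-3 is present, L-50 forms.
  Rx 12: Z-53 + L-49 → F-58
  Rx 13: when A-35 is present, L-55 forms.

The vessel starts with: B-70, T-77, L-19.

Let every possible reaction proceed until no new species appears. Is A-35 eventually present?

A-35 would need B-70 and F-46 (Rx 7), but F-46 never forms.

No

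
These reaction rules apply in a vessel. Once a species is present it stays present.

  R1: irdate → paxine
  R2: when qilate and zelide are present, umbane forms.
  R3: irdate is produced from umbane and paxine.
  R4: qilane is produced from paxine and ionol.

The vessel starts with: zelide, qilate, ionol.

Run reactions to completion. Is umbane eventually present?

Yes

qilate and zelide present → umbane forms (R2).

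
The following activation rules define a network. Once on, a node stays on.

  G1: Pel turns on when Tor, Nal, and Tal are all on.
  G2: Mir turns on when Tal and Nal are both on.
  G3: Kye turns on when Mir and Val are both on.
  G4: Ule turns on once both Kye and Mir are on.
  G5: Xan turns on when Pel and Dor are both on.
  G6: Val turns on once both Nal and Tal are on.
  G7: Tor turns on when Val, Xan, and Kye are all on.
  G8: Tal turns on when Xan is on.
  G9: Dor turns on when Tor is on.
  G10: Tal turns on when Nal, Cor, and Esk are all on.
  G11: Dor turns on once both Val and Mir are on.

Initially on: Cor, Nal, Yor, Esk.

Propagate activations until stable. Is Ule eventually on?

G10: Nal, Cor, and Esk on → Tal on.
G2: Tal and Nal on → Mir on.
Nal and Tal are on, so Val turns on (G6).
G3: Mir and Val on → Kye on.
G4: Kye and Mir on → Ule on.

Yes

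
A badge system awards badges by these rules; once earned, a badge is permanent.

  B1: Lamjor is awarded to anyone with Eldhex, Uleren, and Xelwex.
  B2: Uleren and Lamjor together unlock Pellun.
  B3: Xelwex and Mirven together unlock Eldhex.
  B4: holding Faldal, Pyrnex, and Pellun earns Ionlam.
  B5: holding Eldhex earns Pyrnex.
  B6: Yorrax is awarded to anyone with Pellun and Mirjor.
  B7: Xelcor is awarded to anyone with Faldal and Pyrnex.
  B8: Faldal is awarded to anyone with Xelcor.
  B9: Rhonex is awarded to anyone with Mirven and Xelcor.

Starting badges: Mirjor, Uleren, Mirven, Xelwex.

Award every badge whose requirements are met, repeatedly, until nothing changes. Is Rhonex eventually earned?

No

Rhonex would need Mirven and Xelcor (B9), but Xelcor is never earned.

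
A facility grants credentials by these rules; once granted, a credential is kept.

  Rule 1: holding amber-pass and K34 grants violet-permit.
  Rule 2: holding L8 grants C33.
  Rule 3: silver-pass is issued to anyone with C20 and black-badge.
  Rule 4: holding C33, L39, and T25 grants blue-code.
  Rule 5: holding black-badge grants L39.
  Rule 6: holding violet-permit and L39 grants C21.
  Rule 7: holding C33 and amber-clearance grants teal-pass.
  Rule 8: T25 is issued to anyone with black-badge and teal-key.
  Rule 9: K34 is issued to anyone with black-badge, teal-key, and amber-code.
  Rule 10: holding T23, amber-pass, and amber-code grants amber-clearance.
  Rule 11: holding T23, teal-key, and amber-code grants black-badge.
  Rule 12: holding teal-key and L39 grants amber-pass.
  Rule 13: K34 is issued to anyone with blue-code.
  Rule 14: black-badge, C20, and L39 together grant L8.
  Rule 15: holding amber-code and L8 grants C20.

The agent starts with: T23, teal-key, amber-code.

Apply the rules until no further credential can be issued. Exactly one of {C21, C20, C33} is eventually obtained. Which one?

C21

Holding T23, teal-key, and amber-code grants black-badge (Rule 11).
Holding black-badge, teal-key, and amber-code grants K34 (Rule 9).
Holding black-badge grants L39 (Rule 5).
Holding teal-key and L39 grants amber-pass (Rule 12).
Holding amber-pass and K34 grants violet-permit (Rule 1).
Holding violet-permit and L39 grants C21 (Rule 6).
C20 would need amber-code and L8 (Rule 15), but L8 is never granted. C33 would need L8 (Rule 2), but L8 is never granted.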